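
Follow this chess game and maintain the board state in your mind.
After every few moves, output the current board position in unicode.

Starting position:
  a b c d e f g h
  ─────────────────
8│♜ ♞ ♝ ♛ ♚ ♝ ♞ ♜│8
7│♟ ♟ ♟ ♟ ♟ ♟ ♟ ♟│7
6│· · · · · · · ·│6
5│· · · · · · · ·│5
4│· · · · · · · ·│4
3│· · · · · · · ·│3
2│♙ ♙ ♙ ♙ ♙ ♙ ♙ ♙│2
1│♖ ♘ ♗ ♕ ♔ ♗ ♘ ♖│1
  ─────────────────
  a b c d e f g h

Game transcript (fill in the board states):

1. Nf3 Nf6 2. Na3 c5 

  a b c d e f g h
  ─────────────────
8│♜ ♞ ♝ ♛ ♚ ♝ · ♜│8
7│♟ ♟ · ♟ ♟ ♟ ♟ ♟│7
6│· · · · · ♞ · ·│6
5│· · ♟ · · · · ·│5
4│· · · · · · · ·│4
3│♘ · · · · ♘ · ·│3
2│♙ ♙ ♙ ♙ ♙ ♙ ♙ ♙│2
1│♖ · ♗ ♕ ♔ ♗ · ♖│1
  ─────────────────
  a b c d e f g h

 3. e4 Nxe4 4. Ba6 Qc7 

  a b c d e f g h
  ─────────────────
8│♜ ♞ ♝ · ♚ ♝ · ♜│8
7│♟ ♟ ♛ ♟ ♟ ♟ ♟ ♟│7
6│♗ · · · · · · ·│6
5│· · ♟ · · · · ·│5
4│· · · · ♞ · · ·│4
3│♘ · · · · ♘ · ·│3
2│♙ ♙ ♙ ♙ · ♙ ♙ ♙│2
1│♖ · ♗ ♕ ♔ · · ♖│1
  ─────────────────
  a b c d e f g h

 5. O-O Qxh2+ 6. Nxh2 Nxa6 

  a b c d e f g h
  ─────────────────
8│♜ · ♝ · ♚ ♝ · ♜│8
7│♟ ♟ · ♟ ♟ ♟ ♟ ♟│7
6│♞ · · · · · · ·│6
5│· · ♟ · · · · ·│5
4│· · · · ♞ · · ·│4
3│♘ · · · · · · ·│3
2│♙ ♙ ♙ ♙ · ♙ ♙ ♘│2
1│♖ · ♗ ♕ · ♖ ♔ ·│1
  ─────────────────
  a b c d e f g h

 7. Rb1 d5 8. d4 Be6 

  a b c d e f g h
  ─────────────────
8│♜ · · · ♚ ♝ · ♜│8
7│♟ ♟ · · ♟ ♟ ♟ ♟│7
6│♞ · · · ♝ · · ·│6
5│· · ♟ ♟ · · · ·│5
4│· · · ♙ ♞ · · ·│4
3│♘ · · · · · · ·│3
2│♙ ♙ ♙ · · ♙ ♙ ♘│2
1│· ♖ ♗ ♕ · ♖ ♔ ·│1
  ─────────────────
  a b c d e f g h



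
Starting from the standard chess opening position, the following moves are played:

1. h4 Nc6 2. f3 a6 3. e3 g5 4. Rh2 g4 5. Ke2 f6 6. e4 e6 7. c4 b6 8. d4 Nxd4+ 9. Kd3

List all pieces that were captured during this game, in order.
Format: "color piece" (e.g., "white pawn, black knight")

Tracking captures:
  Nxd4+: captured white pawn

white pawn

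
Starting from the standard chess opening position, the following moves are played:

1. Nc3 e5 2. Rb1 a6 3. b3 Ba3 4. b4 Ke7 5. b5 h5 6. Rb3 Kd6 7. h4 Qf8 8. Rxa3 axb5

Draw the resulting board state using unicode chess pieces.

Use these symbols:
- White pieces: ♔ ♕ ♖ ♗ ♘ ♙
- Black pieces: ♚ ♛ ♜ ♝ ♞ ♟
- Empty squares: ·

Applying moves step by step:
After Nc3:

♜ ♞ ♝ ♛ ♚ ♝ ♞ ♜
♟ ♟ ♟ ♟ ♟ ♟ ♟ ♟
· · · · · · · ·
· · · · · · · ·
· · · · · · · ·
· · ♘ · · · · ·
♙ ♙ ♙ ♙ ♙ ♙ ♙ ♙
♖ · ♗ ♕ ♔ ♗ ♘ ♖


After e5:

♜ ♞ ♝ ♛ ♚ ♝ ♞ ♜
♟ ♟ ♟ ♟ · ♟ ♟ ♟
· · · · · · · ·
· · · · ♟ · · ·
· · · · · · · ·
· · ♘ · · · · ·
♙ ♙ ♙ ♙ ♙ ♙ ♙ ♙
♖ · ♗ ♕ ♔ ♗ ♘ ♖


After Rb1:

♜ ♞ ♝ ♛ ♚ ♝ ♞ ♜
♟ ♟ ♟ ♟ · ♟ ♟ ♟
· · · · · · · ·
· · · · ♟ · · ·
· · · · · · · ·
· · ♘ · · · · ·
♙ ♙ ♙ ♙ ♙ ♙ ♙ ♙
· ♖ ♗ ♕ ♔ ♗ ♘ ♖


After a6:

♜ ♞ ♝ ♛ ♚ ♝ ♞ ♜
· ♟ ♟ ♟ · ♟ ♟ ♟
♟ · · · · · · ·
· · · · ♟ · · ·
· · · · · · · ·
· · ♘ · · · · ·
♙ ♙ ♙ ♙ ♙ ♙ ♙ ♙
· ♖ ♗ ♕ ♔ ♗ ♘ ♖


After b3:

♜ ♞ ♝ ♛ ♚ ♝ ♞ ♜
· ♟ ♟ ♟ · ♟ ♟ ♟
♟ · · · · · · ·
· · · · ♟ · · ·
· · · · · · · ·
· ♙ ♘ · · · · ·
♙ · ♙ ♙ ♙ ♙ ♙ ♙
· ♖ ♗ ♕ ♔ ♗ ♘ ♖


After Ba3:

♜ ♞ ♝ ♛ ♚ · ♞ ♜
· ♟ ♟ ♟ · ♟ ♟ ♟
♟ · · · · · · ·
· · · · ♟ · · ·
· · · · · · · ·
♝ ♙ ♘ · · · · ·
♙ · ♙ ♙ ♙ ♙ ♙ ♙
· ♖ ♗ ♕ ♔ ♗ ♘ ♖


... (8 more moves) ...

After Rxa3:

♜ ♞ ♝ · · ♛ ♞ ♜
· ♟ ♟ ♟ · ♟ ♟ ·
♟ · · ♚ · · · ·
· ♙ · · ♟ · · ♟
· · · · · · · ♙
♖ · ♘ · · · · ·
♙ · ♙ ♙ ♙ ♙ ♙ ·
· · ♗ ♕ ♔ ♗ ♘ ♖


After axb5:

♜ ♞ ♝ · · ♛ ♞ ♜
· ♟ ♟ ♟ · ♟ ♟ ·
· · · ♚ · · · ·
· ♟ · · ♟ · · ♟
· · · · · · · ♙
♖ · ♘ · · · · ·
♙ · ♙ ♙ ♙ ♙ ♙ ·
· · ♗ ♕ ♔ ♗ ♘ ♖



  a b c d e f g h
  ─────────────────
8│♜ ♞ ♝ · · ♛ ♞ ♜│8
7│· ♟ ♟ ♟ · ♟ ♟ ·│7
6│· · · ♚ · · · ·│6
5│· ♟ · · ♟ · · ♟│5
4│· · · · · · · ♙│4
3│♖ · ♘ · · · · ·│3
2│♙ · ♙ ♙ ♙ ♙ ♙ ·│2
1│· · ♗ ♕ ♔ ♗ ♘ ♖│1
  ─────────────────
  a b c d e f g h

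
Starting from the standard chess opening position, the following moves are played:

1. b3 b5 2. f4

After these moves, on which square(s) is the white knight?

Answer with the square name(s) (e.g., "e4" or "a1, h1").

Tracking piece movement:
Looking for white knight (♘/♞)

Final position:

  a b c d e f g h
  ─────────────────
8│♜ ♞ ♝ ♛ ♚ ♝ ♞ ♜│8
7│♟ · ♟ ♟ ♟ ♟ ♟ ♟│7
6│· · · · · · · ·│6
5│· ♟ · · · · · ·│5
4│· · · · · ♙ · ·│4
3│· ♙ · · · · · ·│3
2│♙ · ♙ ♙ ♙ · ♙ ♙│2
1│♖ ♘ ♗ ♕ ♔ ♗ ♘ ♖│1
  ─────────────────
  a b c d e f g h


b1, g1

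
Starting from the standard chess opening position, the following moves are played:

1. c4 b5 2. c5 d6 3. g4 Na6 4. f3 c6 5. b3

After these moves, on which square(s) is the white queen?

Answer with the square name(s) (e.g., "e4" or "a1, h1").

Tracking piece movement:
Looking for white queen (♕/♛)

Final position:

  a b c d e f g h
  ─────────────────
8│♜ · ♝ ♛ ♚ ♝ ♞ ♜│8
7│♟ · · · ♟ ♟ ♟ ♟│7
6│♞ · ♟ ♟ · · · ·│6
5│· ♟ ♙ · · · · ·│5
4│· · · · · · ♙ ·│4
3│· ♙ · · · ♙ · ·│3
2│♙ · · ♙ ♙ · · ♙│2
1│♖ ♘ ♗ ♕ ♔ ♗ ♘ ♖│1
  ─────────────────
  a b c d e f g h


d1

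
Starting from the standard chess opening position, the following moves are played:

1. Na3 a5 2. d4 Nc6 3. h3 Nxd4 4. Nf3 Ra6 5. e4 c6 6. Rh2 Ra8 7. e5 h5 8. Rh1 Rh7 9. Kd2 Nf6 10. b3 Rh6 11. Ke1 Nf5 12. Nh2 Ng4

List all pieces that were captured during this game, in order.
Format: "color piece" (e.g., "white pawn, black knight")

Tracking captures:
  Nxd4: captured white pawn

white pawn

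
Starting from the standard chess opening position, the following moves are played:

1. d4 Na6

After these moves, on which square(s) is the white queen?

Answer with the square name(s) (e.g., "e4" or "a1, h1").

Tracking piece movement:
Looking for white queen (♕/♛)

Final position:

  a b c d e f g h
  ─────────────────
8│♜ · ♝ ♛ ♚ ♝ ♞ ♜│8
7│♟ ♟ ♟ ♟ ♟ ♟ ♟ ♟│7
6│♞ · · · · · · ·│6
5│· · · · · · · ·│5
4│· · · ♙ · · · ·│4
3│· · · · · · · ·│3
2│♙ ♙ ♙ · ♙ ♙ ♙ ♙│2
1│♖ ♘ ♗ ♕ ♔ ♗ ♘ ♖│1
  ─────────────────
  a b c d e f g h


d1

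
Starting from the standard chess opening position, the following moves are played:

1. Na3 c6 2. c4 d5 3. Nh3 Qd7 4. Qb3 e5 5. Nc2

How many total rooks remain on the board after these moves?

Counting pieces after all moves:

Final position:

  a b c d e f g h
  ─────────────────
8│♜ ♞ ♝ · ♚ ♝ ♞ ♜│8
7│♟ ♟ · ♛ · ♟ ♟ ♟│7
6│· · ♟ · · · · ·│6
5│· · · ♟ ♟ · · ·│5
4│· · ♙ · · · · ·│4
3│· ♕ · · · · · ♘│3
2│♙ ♙ ♘ ♙ ♙ ♙ ♙ ♙│2
1│♖ · ♗ · ♔ ♗ · ♖│1
  ─────────────────
  a b c d e f g h


4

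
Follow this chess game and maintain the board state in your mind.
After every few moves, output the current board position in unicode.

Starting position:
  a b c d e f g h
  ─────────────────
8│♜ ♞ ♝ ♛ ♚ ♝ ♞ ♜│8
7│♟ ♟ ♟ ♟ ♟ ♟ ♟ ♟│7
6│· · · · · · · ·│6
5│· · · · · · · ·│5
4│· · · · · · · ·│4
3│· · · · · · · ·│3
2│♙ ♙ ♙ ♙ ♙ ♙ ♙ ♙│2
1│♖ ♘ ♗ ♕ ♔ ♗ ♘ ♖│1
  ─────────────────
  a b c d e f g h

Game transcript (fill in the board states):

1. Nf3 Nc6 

  a b c d e f g h
  ─────────────────
8│♜ · ♝ ♛ ♚ ♝ ♞ ♜│8
7│♟ ♟ ♟ ♟ ♟ ♟ ♟ ♟│7
6│· · ♞ · · · · ·│6
5│· · · · · · · ·│5
4│· · · · · · · ·│4
3│· · · · · ♘ · ·│3
2│♙ ♙ ♙ ♙ ♙ ♙ ♙ ♙│2
1│♖ ♘ ♗ ♕ ♔ ♗ · ♖│1
  ─────────────────
  a b c d e f g h

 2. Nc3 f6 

  a b c d e f g h
  ─────────────────
8│♜ · ♝ ♛ ♚ ♝ ♞ ♜│8
7│♟ ♟ ♟ ♟ ♟ · ♟ ♟│7
6│· · ♞ · · ♟ · ·│6
5│· · · · · · · ·│5
4│· · · · · · · ·│4
3│· · ♘ · · ♘ · ·│3
2│♙ ♙ ♙ ♙ ♙ ♙ ♙ ♙│2
1│♖ · ♗ ♕ ♔ ♗ · ♖│1
  ─────────────────
  a b c d e f g h

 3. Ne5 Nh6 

  a b c d e f g h
  ─────────────────
8│♜ · ♝ ♛ ♚ ♝ · ♜│8
7│♟ ♟ ♟ ♟ ♟ · ♟ ♟│7
6│· · ♞ · · ♟ · ♞│6
5│· · · · ♘ · · ·│5
4│· · · · · · · ·│4
3│· · ♘ · · · · ·│3
2│♙ ♙ ♙ ♙ ♙ ♙ ♙ ♙│2
1│♖ · ♗ ♕ ♔ ♗ · ♖│1
  ─────────────────
  a b c d e f g h

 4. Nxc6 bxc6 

  a b c d e f g h
  ─────────────────
8│♜ · ♝ ♛ ♚ ♝ · ♜│8
7│♟ · ♟ ♟ ♟ · ♟ ♟│7
6│· · ♟ · · ♟ · ♞│6
5│· · · · · · · ·│5
4│· · · · · · · ·│4
3│· · ♘ · · · · ·│3
2│♙ ♙ ♙ ♙ ♙ ♙ ♙ ♙│2
1│♖ · ♗ ♕ ♔ ♗ · ♖│1
  ─────────────────
  a b c d e f g h

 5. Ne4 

  a b c d e f g h
  ─────────────────
8│♜ · ♝ ♛ ♚ ♝ · ♜│8
7│♟ · ♟ ♟ ♟ · ♟ ♟│7
6│· · ♟ · · ♟ · ♞│6
5│· · · · · · · ·│5
4│· · · · ♘ · · ·│4
3│· · · · · · · ·│3
2│♙ ♙ ♙ ♙ ♙ ♙ ♙ ♙│2
1│♖ · ♗ ♕ ♔ ♗ · ♖│1
  ─────────────────
  a b c d e f g h


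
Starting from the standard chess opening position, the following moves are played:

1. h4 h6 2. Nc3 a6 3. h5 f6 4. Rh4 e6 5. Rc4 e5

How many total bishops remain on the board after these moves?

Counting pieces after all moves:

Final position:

  a b c d e f g h
  ─────────────────
8│♜ ♞ ♝ ♛ ♚ ♝ ♞ ♜│8
7│· ♟ ♟ ♟ · · ♟ ·│7
6│♟ · · · · ♟ · ♟│6
5│· · · · ♟ · · ♙│5
4│· · ♖ · · · · ·│4
3│· · ♘ · · · · ·│3
2│♙ ♙ ♙ ♙ ♙ ♙ ♙ ·│2
1│♖ · ♗ ♕ ♔ ♗ ♘ ·│1
  ─────────────────
  a b c d e f g h


4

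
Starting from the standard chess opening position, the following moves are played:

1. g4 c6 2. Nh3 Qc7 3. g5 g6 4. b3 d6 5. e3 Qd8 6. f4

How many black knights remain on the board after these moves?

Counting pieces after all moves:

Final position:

  a b c d e f g h
  ─────────────────
8│♜ ♞ ♝ ♛ ♚ ♝ ♞ ♜│8
7│♟ ♟ · · ♟ ♟ · ♟│7
6│· · ♟ ♟ · · ♟ ·│6
5│· · · · · · ♙ ·│5
4│· · · · · ♙ · ·│4
3│· ♙ · · ♙ · · ♘│3
2│♙ · ♙ ♙ · · · ♙│2
1│♖ ♘ ♗ ♕ ♔ ♗ · ♖│1
  ─────────────────
  a b c d e f g h


2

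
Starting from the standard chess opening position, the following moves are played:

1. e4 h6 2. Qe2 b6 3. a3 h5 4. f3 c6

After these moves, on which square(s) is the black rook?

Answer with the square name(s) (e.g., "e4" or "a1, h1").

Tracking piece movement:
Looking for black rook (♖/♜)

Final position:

  a b c d e f g h
  ─────────────────
8│♜ ♞ ♝ ♛ ♚ ♝ ♞ ♜│8
7│♟ · · ♟ ♟ ♟ ♟ ·│7
6│· ♟ ♟ · · · · ·│6
5│· · · · · · · ♟│5
4│· · · · ♙ · · ·│4
3│♙ · · · · ♙ · ·│3
2│· ♙ ♙ ♙ ♕ · ♙ ♙│2
1│♖ ♘ ♗ · ♔ ♗ ♘ ♖│1
  ─────────────────
  a b c d e f g h


a8, h8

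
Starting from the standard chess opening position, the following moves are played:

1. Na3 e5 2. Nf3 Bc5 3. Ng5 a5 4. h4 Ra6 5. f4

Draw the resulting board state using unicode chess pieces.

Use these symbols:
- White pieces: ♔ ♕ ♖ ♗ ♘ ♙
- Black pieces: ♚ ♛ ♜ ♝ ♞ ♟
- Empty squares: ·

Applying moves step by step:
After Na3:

♜ ♞ ♝ ♛ ♚ ♝ ♞ ♜
♟ ♟ ♟ ♟ ♟ ♟ ♟ ♟
· · · · · · · ·
· · · · · · · ·
· · · · · · · ·
♘ · · · · · · ·
♙ ♙ ♙ ♙ ♙ ♙ ♙ ♙
♖ · ♗ ♕ ♔ ♗ ♘ ♖


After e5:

♜ ♞ ♝ ♛ ♚ ♝ ♞ ♜
♟ ♟ ♟ ♟ · ♟ ♟ ♟
· · · · · · · ·
· · · · ♟ · · ·
· · · · · · · ·
♘ · · · · · · ·
♙ ♙ ♙ ♙ ♙ ♙ ♙ ♙
♖ · ♗ ♕ ♔ ♗ ♘ ♖


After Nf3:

♜ ♞ ♝ ♛ ♚ ♝ ♞ ♜
♟ ♟ ♟ ♟ · ♟ ♟ ♟
· · · · · · · ·
· · · · ♟ · · ·
· · · · · · · ·
♘ · · · · ♘ · ·
♙ ♙ ♙ ♙ ♙ ♙ ♙ ♙
♖ · ♗ ♕ ♔ ♗ · ♖


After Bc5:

♜ ♞ ♝ ♛ ♚ · ♞ ♜
♟ ♟ ♟ ♟ · ♟ ♟ ♟
· · · · · · · ·
· · ♝ · ♟ · · ·
· · · · · · · ·
♘ · · · · ♘ · ·
♙ ♙ ♙ ♙ ♙ ♙ ♙ ♙
♖ · ♗ ♕ ♔ ♗ · ♖


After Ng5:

♜ ♞ ♝ ♛ ♚ · ♞ ♜
♟ ♟ ♟ ♟ · ♟ ♟ ♟
· · · · · · · ·
· · ♝ · ♟ · ♘ ·
· · · · · · · ·
♘ · · · · · · ·
♙ ♙ ♙ ♙ ♙ ♙ ♙ ♙
♖ · ♗ ♕ ♔ ♗ · ♖


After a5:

♜ ♞ ♝ ♛ ♚ · ♞ ♜
· ♟ ♟ ♟ · ♟ ♟ ♟
· · · · · · · ·
♟ · ♝ · ♟ · ♘ ·
· · · · · · · ·
♘ · · · · · · ·
♙ ♙ ♙ ♙ ♙ ♙ ♙ ♙
♖ · ♗ ♕ ♔ ♗ · ♖


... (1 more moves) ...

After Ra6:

· ♞ ♝ ♛ ♚ · ♞ ♜
· ♟ ♟ ♟ · ♟ ♟ ♟
♜ · · · · · · ·
♟ · ♝ · ♟ · ♘ ·
· · · · · · · ♙
♘ · · · · · · ·
♙ ♙ ♙ ♙ ♙ ♙ ♙ ·
♖ · ♗ ♕ ♔ ♗ · ♖


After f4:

· ♞ ♝ ♛ ♚ · ♞ ♜
· ♟ ♟ ♟ · ♟ ♟ ♟
♜ · · · · · · ·
♟ · ♝ · ♟ · ♘ ·
· · · · · ♙ · ♙
♘ · · · · · · ·
♙ ♙ ♙ ♙ ♙ · ♙ ·
♖ · ♗ ♕ ♔ ♗ · ♖



  a b c d e f g h
  ─────────────────
8│· ♞ ♝ ♛ ♚ · ♞ ♜│8
7│· ♟ ♟ ♟ · ♟ ♟ ♟│7
6│♜ · · · · · · ·│6
5│♟ · ♝ · ♟ · ♘ ·│5
4│· · · · · ♙ · ♙│4
3│♘ · · · · · · ·│3
2│♙ ♙ ♙ ♙ ♙ · ♙ ·│2
1│♖ · ♗ ♕ ♔ ♗ · ♖│1
  ─────────────────
  a b c d e f g h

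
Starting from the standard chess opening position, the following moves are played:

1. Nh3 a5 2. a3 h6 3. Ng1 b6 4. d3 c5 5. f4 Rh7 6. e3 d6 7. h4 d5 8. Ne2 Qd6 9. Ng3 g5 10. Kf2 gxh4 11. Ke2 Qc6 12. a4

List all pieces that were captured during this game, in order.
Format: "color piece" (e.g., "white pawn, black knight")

Tracking captures:
  gxh4: captured white pawn

white pawn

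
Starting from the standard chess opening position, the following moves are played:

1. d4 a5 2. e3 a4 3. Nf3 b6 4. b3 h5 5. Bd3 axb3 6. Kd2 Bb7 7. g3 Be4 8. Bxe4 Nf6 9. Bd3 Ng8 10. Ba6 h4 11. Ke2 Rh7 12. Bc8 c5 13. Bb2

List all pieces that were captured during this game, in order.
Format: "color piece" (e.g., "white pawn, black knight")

Tracking captures:
  axb3: captured white pawn
  Bxe4: captured black bishop

white pawn, black bishop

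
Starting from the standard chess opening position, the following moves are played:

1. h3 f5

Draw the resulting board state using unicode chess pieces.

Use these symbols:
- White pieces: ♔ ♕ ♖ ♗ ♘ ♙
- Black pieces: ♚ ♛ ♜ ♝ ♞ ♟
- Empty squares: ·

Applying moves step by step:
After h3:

♜ ♞ ♝ ♛ ♚ ♝ ♞ ♜
♟ ♟ ♟ ♟ ♟ ♟ ♟ ♟
· · · · · · · ·
· · · · · · · ·
· · · · · · · ·
· · · · · · · ♙
♙ ♙ ♙ ♙ ♙ ♙ ♙ ·
♖ ♘ ♗ ♕ ♔ ♗ ♘ ♖


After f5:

♜ ♞ ♝ ♛ ♚ ♝ ♞ ♜
♟ ♟ ♟ ♟ ♟ · ♟ ♟
· · · · · · · ·
· · · · · ♟ · ·
· · · · · · · ·
· · · · · · · ♙
♙ ♙ ♙ ♙ ♙ ♙ ♙ ·
♖ ♘ ♗ ♕ ♔ ♗ ♘ ♖



  a b c d e f g h
  ─────────────────
8│♜ ♞ ♝ ♛ ♚ ♝ ♞ ♜│8
7│♟ ♟ ♟ ♟ ♟ · ♟ ♟│7
6│· · · · · · · ·│6
5│· · · · · ♟ · ·│5
4│· · · · · · · ·│4
3│· · · · · · · ♙│3
2│♙ ♙ ♙ ♙ ♙ ♙ ♙ ·│2
1│♖ ♘ ♗ ♕ ♔ ♗ ♘ ♖│1
  ─────────────────
  a b c d e f g h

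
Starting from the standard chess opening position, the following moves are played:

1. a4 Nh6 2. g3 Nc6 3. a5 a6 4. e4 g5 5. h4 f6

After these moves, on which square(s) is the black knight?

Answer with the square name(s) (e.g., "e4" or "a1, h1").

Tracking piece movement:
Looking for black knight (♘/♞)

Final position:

  a b c d e f g h
  ─────────────────
8│♜ · ♝ ♛ ♚ ♝ · ♜│8
7│· ♟ ♟ ♟ ♟ · · ♟│7
6│♟ · ♞ · · ♟ · ♞│6
5│♙ · · · · · ♟ ·│5
4│· · · · ♙ · · ♙│4
3│· · · · · · ♙ ·│3
2│· ♙ ♙ ♙ · ♙ · ·│2
1│♖ ♘ ♗ ♕ ♔ ♗ ♘ ♖│1
  ─────────────────
  a b c d e f g h


c6, h6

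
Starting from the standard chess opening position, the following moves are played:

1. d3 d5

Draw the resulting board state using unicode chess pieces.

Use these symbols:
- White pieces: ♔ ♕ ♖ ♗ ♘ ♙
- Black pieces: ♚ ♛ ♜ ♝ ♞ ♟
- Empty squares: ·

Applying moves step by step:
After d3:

♜ ♞ ♝ ♛ ♚ ♝ ♞ ♜
♟ ♟ ♟ ♟ ♟ ♟ ♟ ♟
· · · · · · · ·
· · · · · · · ·
· · · · · · · ·
· · · ♙ · · · ·
♙ ♙ ♙ · ♙ ♙ ♙ ♙
♖ ♘ ♗ ♕ ♔ ♗ ♘ ♖


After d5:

♜ ♞ ♝ ♛ ♚ ♝ ♞ ♜
♟ ♟ ♟ · ♟ ♟ ♟ ♟
· · · · · · · ·
· · · ♟ · · · ·
· · · · · · · ·
· · · ♙ · · · ·
♙ ♙ ♙ · ♙ ♙ ♙ ♙
♖ ♘ ♗ ♕ ♔ ♗ ♘ ♖



  a b c d e f g h
  ─────────────────
8│♜ ♞ ♝ ♛ ♚ ♝ ♞ ♜│8
7│♟ ♟ ♟ · ♟ ♟ ♟ ♟│7
6│· · · · · · · ·│6
5│· · · ♟ · · · ·│5
4│· · · · · · · ·│4
3│· · · ♙ · · · ·│3
2│♙ ♙ ♙ · ♙ ♙ ♙ ♙│2
1│♖ ♘ ♗ ♕ ♔ ♗ ♘ ♖│1
  ─────────────────
  a b c d e f g h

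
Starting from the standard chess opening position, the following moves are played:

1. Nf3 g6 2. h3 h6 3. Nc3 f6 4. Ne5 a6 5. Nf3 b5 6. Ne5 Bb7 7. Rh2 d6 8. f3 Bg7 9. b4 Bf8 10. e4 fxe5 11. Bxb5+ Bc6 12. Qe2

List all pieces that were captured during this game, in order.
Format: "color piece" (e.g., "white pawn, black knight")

Tracking captures:
  fxe5: captured white knight
  Bxb5+: captured black pawn

white knight, black pawn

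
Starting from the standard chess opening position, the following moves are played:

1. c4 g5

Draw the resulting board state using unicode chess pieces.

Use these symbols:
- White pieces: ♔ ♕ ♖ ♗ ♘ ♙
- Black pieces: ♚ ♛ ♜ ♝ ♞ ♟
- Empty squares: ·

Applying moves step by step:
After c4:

♜ ♞ ♝ ♛ ♚ ♝ ♞ ♜
♟ ♟ ♟ ♟ ♟ ♟ ♟ ♟
· · · · · · · ·
· · · · · · · ·
· · ♙ · · · · ·
· · · · · · · ·
♙ ♙ · ♙ ♙ ♙ ♙ ♙
♖ ♘ ♗ ♕ ♔ ♗ ♘ ♖


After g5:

♜ ♞ ♝ ♛ ♚ ♝ ♞ ♜
♟ ♟ ♟ ♟ ♟ ♟ · ♟
· · · · · · · ·
· · · · · · ♟ ·
· · ♙ · · · · ·
· · · · · · · ·
♙ ♙ · ♙ ♙ ♙ ♙ ♙
♖ ♘ ♗ ♕ ♔ ♗ ♘ ♖



  a b c d e f g h
  ─────────────────
8│♜ ♞ ♝ ♛ ♚ ♝ ♞ ♜│8
7│♟ ♟ ♟ ♟ ♟ ♟ · ♟│7
6│· · · · · · · ·│6
5│· · · · · · ♟ ·│5
4│· · ♙ · · · · ·│4
3│· · · · · · · ·│3
2│♙ ♙ · ♙ ♙ ♙ ♙ ♙│2
1│♖ ♘ ♗ ♕ ♔ ♗ ♘ ♖│1
  ─────────────────
  a b c d e f g h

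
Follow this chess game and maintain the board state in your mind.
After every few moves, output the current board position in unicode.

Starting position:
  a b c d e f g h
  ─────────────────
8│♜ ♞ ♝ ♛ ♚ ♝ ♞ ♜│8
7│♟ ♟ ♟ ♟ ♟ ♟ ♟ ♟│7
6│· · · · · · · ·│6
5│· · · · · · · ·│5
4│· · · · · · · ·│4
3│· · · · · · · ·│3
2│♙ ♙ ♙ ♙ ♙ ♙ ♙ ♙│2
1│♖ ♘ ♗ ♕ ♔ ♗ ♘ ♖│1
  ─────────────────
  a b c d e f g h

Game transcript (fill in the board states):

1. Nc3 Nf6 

  a b c d e f g h
  ─────────────────
8│♜ ♞ ♝ ♛ ♚ ♝ · ♜│8
7│♟ ♟ ♟ ♟ ♟ ♟ ♟ ♟│7
6│· · · · · ♞ · ·│6
5│· · · · · · · ·│5
4│· · · · · · · ·│4
3│· · ♘ · · · · ·│3
2│♙ ♙ ♙ ♙ ♙ ♙ ♙ ♙│2
1│♖ · ♗ ♕ ♔ ♗ ♘ ♖│1
  ─────────────────
  a b c d e f g h

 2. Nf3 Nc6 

  a b c d e f g h
  ─────────────────
8│♜ · ♝ ♛ ♚ ♝ · ♜│8
7│♟ ♟ ♟ ♟ ♟ ♟ ♟ ♟│7
6│· · ♞ · · ♞ · ·│6
5│· · · · · · · ·│5
4│· · · · · · · ·│4
3│· · ♘ · · ♘ · ·│3
2│♙ ♙ ♙ ♙ ♙ ♙ ♙ ♙│2
1│♖ · ♗ ♕ ♔ ♗ · ♖│1
  ─────────────────
  a b c d e f g h

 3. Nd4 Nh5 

  a b c d e f g h
  ─────────────────
8│♜ · ♝ ♛ ♚ ♝ · ♜│8
7│♟ ♟ ♟ ♟ ♟ ♟ ♟ ♟│7
6│· · ♞ · · · · ·│6
5│· · · · · · · ♞│5
4│· · · ♘ · · · ·│4
3│· · ♘ · · · · ·│3
2│♙ ♙ ♙ ♙ ♙ ♙ ♙ ♙│2
1│♖ · ♗ ♕ ♔ ♗ · ♖│1
  ─────────────────
  a b c d e f g h

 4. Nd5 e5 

  a b c d e f g h
  ─────────────────
8│♜ · ♝ ♛ ♚ ♝ · ♜│8
7│♟ ♟ ♟ ♟ · ♟ ♟ ♟│7
6│· · ♞ · · · · ·│6
5│· · · ♘ ♟ · · ♞│5
4│· · · ♘ · · · ·│4
3│· · · · · · · ·│3
2│♙ ♙ ♙ ♙ ♙ ♙ ♙ ♙│2
1│♖ · ♗ ♕ ♔ ♗ · ♖│1
  ─────────────────
  a b c d e f g h

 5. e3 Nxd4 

  a b c d e f g h
  ─────────────────
8│♜ · ♝ ♛ ♚ ♝ · ♜│8
7│♟ ♟ ♟ ♟ · ♟ ♟ ♟│7
6│· · · · · · · ·│6
5│· · · ♘ ♟ · · ♞│5
4│· · · ♞ · · · ·│4
3│· · · · ♙ · · ·│3
2│♙ ♙ ♙ ♙ · ♙ ♙ ♙│2
1│♖ · ♗ ♕ ♔ ♗ · ♖│1
  ─────────────────
  a b c d e f g h



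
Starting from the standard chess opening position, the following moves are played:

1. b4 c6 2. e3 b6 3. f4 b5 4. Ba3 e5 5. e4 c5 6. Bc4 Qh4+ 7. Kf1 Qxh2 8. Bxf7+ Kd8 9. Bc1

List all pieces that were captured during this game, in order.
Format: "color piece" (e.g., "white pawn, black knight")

Tracking captures:
  Qxh2: captured white pawn
  Bxf7+: captured black pawn

white pawn, black pawn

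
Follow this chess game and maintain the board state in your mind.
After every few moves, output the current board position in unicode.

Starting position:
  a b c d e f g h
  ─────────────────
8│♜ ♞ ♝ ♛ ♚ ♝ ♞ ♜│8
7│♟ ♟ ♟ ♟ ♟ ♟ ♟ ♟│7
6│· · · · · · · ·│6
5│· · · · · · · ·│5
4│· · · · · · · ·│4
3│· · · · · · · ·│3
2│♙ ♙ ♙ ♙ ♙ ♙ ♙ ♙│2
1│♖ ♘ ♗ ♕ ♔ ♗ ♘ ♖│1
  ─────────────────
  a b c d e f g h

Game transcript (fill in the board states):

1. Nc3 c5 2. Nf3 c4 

  a b c d e f g h
  ─────────────────
8│♜ ♞ ♝ ♛ ♚ ♝ ♞ ♜│8
7│♟ ♟ · ♟ ♟ ♟ ♟ ♟│7
6│· · · · · · · ·│6
5│· · · · · · · ·│5
4│· · ♟ · · · · ·│4
3│· · ♘ · · ♘ · ·│3
2│♙ ♙ ♙ ♙ ♙ ♙ ♙ ♙│2
1│♖ · ♗ ♕ ♔ ♗ · ♖│1
  ─────────────────
  a b c d e f g h

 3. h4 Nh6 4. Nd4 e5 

  a b c d e f g h
  ─────────────────
8│♜ ♞ ♝ ♛ ♚ ♝ · ♜│8
7│♟ ♟ · ♟ · ♟ ♟ ♟│7
6│· · · · · · · ♞│6
5│· · · · ♟ · · ·│5
4│· · ♟ ♘ · · · ♙│4
3│· · ♘ · · · · ·│3
2│♙ ♙ ♙ ♙ ♙ ♙ ♙ ·│2
1│♖ · ♗ ♕ ♔ ♗ · ♖│1
  ─────────────────
  a b c d e f g h

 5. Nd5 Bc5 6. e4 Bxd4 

  a b c d e f g h
  ─────────────────
8│♜ ♞ ♝ ♛ ♚ · · ♜│8
7│♟ ♟ · ♟ · ♟ ♟ ♟│7
6│· · · · · · · ♞│6
5│· · · ♘ ♟ · · ·│5
4│· · ♟ ♝ ♙ · · ♙│4
3│· · · · · · · ·│3
2│♙ ♙ ♙ ♙ · ♙ ♙ ·│2
1│♖ · ♗ ♕ ♔ ♗ · ♖│1
  ─────────────────
  a b c d e f g h

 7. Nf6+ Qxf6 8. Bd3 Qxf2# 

  a b c d e f g h
  ─────────────────
8│♜ ♞ ♝ · ♚ · · ♜│8
7│♟ ♟ · ♟ · ♟ ♟ ♟│7
6│· · · · · · · ♞│6
5│· · · · ♟ · · ·│5
4│· · ♟ ♝ ♙ · · ♙│4
3│· · · ♗ · · · ·│3
2│♙ ♙ ♙ ♙ · ♛ ♙ ·│2
1│♖ · ♗ ♕ ♔ · · ♖│1
  ─────────────────
  a b c d e f g h



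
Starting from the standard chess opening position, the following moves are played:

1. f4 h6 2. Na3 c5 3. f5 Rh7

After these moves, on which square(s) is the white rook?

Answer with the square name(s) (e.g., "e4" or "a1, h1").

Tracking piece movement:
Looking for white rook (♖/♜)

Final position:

  a b c d e f g h
  ─────────────────
8│♜ ♞ ♝ ♛ ♚ ♝ ♞ ·│8
7│♟ ♟ · ♟ ♟ ♟ ♟ ♜│7
6│· · · · · · · ♟│6
5│· · ♟ · · ♙ · ·│5
4│· · · · · · · ·│4
3│♘ · · · · · · ·│3
2│♙ ♙ ♙ ♙ ♙ · ♙ ♙│2
1│♖ · ♗ ♕ ♔ ♗ ♘ ♖│1
  ─────────────────
  a b c d e f g h


a1, h1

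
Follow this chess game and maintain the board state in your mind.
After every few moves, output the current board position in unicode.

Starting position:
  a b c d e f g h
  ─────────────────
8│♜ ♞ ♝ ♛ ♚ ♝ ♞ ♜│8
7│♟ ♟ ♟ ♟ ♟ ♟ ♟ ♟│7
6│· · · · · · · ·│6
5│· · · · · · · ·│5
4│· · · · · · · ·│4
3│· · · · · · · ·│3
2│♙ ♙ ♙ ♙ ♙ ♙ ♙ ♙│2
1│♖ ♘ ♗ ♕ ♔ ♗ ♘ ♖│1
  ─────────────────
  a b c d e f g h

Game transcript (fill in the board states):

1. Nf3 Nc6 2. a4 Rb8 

  a b c d e f g h
  ─────────────────
8│· ♜ ♝ ♛ ♚ ♝ ♞ ♜│8
7│♟ ♟ ♟ ♟ ♟ ♟ ♟ ♟│7
6│· · ♞ · · · · ·│6
5│· · · · · · · ·│5
4│♙ · · · · · · ·│4
3│· · · · · ♘ · ·│3
2│· ♙ ♙ ♙ ♙ ♙ ♙ ♙│2
1│♖ ♘ ♗ ♕ ♔ ♗ · ♖│1
  ─────────────────
  a b c d e f g h

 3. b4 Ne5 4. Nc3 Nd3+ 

  a b c d e f g h
  ─────────────────
8│· ♜ ♝ ♛ ♚ ♝ ♞ ♜│8
7│♟ ♟ ♟ ♟ ♟ ♟ ♟ ♟│7
6│· · · · · · · ·│6
5│· · · · · · · ·│5
4│♙ ♙ · · · · · ·│4
3│· · ♘ ♞ · ♘ · ·│3
2│· · ♙ ♙ ♙ ♙ ♙ ♙│2
1│♖ · ♗ ♕ ♔ ♗ · ♖│1
  ─────────────────
  a b c d e f g h

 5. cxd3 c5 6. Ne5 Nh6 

  a b c d e f g h
  ─────────────────
8│· ♜ ♝ ♛ ♚ ♝ · ♜│8
7│♟ ♟ · ♟ ♟ ♟ ♟ ♟│7
6│· · · · · · · ♞│6
5│· · ♟ · ♘ · · ·│5
4│♙ ♙ · · · · · ·│4
3│· · ♘ ♙ · · · ·│3
2│· · · ♙ ♙ ♙ ♙ ♙│2
1│♖ · ♗ ♕ ♔ ♗ · ♖│1
  ─────────────────
  a b c d e f g h

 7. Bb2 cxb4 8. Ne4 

  a b c d e f g h
  ─────────────────
8│· ♜ ♝ ♛ ♚ ♝ · ♜│8
7│♟ ♟ · ♟ ♟ ♟ ♟ ♟│7
6│· · · · · · · ♞│6
5│· · · · ♘ · · ·│5
4│♙ ♟ · · ♘ · · ·│4
3│· · · ♙ · · · ·│3
2│· ♗ · ♙ ♙ ♙ ♙ ♙│2
1│♖ · · ♕ ♔ ♗ · ♖│1
  ─────────────────
  a b c d e f g h


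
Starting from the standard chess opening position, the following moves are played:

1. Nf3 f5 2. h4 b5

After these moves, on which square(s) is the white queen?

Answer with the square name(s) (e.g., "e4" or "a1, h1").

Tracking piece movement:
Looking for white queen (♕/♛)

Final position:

  a b c d e f g h
  ─────────────────
8│♜ ♞ ♝ ♛ ♚ ♝ ♞ ♜│8
7│♟ · ♟ ♟ ♟ · ♟ ♟│7
6│· · · · · · · ·│6
5│· ♟ · · · ♟ · ·│5
4│· · · · · · · ♙│4
3│· · · · · ♘ · ·│3
2│♙ ♙ ♙ ♙ ♙ ♙ ♙ ·│2
1│♖ ♘ ♗ ♕ ♔ ♗ · ♖│1
  ─────────────────
  a b c d e f g h


d1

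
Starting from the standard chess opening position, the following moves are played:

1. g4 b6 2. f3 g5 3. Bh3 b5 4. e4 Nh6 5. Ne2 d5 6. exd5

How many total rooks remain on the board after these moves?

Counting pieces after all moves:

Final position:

  a b c d e f g h
  ─────────────────
8│♜ ♞ ♝ ♛ ♚ ♝ · ♜│8
7│♟ · ♟ · ♟ ♟ · ♟│7
6│· · · · · · · ♞│6
5│· ♟ · ♙ · · ♟ ·│5
4│· · · · · · ♙ ·│4
3│· · · · · ♙ · ♗│3
2│♙ ♙ ♙ ♙ ♘ · · ♙│2
1│♖ ♘ ♗ ♕ ♔ · · ♖│1
  ─────────────────
  a b c d e f g h


4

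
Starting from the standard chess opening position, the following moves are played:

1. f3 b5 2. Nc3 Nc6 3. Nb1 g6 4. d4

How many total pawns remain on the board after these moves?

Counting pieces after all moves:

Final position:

  a b c d e f g h
  ─────────────────
8│♜ · ♝ ♛ ♚ ♝ ♞ ♜│8
7│♟ · ♟ ♟ ♟ ♟ · ♟│7
6│· · ♞ · · · ♟ ·│6
5│· ♟ · · · · · ·│5
4│· · · ♙ · · · ·│4
3│· · · · · ♙ · ·│3
2│♙ ♙ ♙ · ♙ · ♙ ♙│2
1│♖ ♘ ♗ ♕ ♔ ♗ ♘ ♖│1
  ─────────────────
  a b c d e f g h


16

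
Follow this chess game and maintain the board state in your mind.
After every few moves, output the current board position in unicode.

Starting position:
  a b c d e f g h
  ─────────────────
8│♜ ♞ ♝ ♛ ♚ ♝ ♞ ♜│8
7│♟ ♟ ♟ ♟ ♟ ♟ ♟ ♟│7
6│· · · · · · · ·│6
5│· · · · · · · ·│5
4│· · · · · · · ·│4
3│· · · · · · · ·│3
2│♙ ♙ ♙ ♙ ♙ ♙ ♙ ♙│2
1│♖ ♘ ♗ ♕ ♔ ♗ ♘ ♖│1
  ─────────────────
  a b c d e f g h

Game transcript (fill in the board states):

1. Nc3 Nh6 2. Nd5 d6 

  a b c d e f g h
  ─────────────────
8│♜ ♞ ♝ ♛ ♚ ♝ · ♜│8
7│♟ ♟ ♟ · ♟ ♟ ♟ ♟│7
6│· · · ♟ · · · ♞│6
5│· · · ♘ · · · ·│5
4│· · · · · · · ·│4
3│· · · · · · · ·│3
2│♙ ♙ ♙ ♙ ♙ ♙ ♙ ♙│2
1│♖ · ♗ ♕ ♔ ♗ ♘ ♖│1
  ─────────────────
  a b c d e f g h

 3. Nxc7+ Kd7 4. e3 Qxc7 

  a b c d e f g h
  ─────────────────
8│♜ ♞ ♝ · · ♝ · ♜│8
7│♟ ♟ ♛ ♚ ♟ ♟ ♟ ♟│7
6│· · · ♟ · · · ♞│6
5│· · · · · · · ·│5
4│· · · · · · · ·│4
3│· · · · ♙ · · ·│3
2│♙ ♙ ♙ ♙ · ♙ ♙ ♙│2
1│♖ · ♗ ♕ ♔ ♗ ♘ ♖│1
  ─────────────────
  a b c d e f g h

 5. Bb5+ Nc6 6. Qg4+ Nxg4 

  a b c d e f g h
  ─────────────────
8│♜ · ♝ · · ♝ · ♜│8
7│♟ ♟ ♛ ♚ ♟ ♟ ♟ ♟│7
6│· · ♞ ♟ · · · ·│6
5│· ♗ · · · · · ·│5
4│· · · · · · ♞ ·│4
3│· · · · ♙ · · ·│3
2│♙ ♙ ♙ ♙ · ♙ ♙ ♙│2
1│♖ · ♗ · ♔ · ♘ ♖│1
  ─────────────────
  a b c d e f g h

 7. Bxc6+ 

  a b c d e f g h
  ─────────────────
8│♜ · ♝ · · ♝ · ♜│8
7│♟ ♟ ♛ ♚ ♟ ♟ ♟ ♟│7
6│· · ♗ ♟ · · · ·│6
5│· · · · · · · ·│5
4│· · · · · · ♞ ·│4
3│· · · · ♙ · · ·│3
2│♙ ♙ ♙ ♙ · ♙ ♙ ♙│2
1│♖ · ♗ · ♔ · ♘ ♖│1
  ─────────────────
  a b c d e f g h


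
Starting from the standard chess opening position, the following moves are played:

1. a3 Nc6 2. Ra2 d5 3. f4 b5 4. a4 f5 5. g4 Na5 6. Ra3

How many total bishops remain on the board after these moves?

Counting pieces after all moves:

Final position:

  a b c d e f g h
  ─────────────────
8│♜ · ♝ ♛ ♚ ♝ ♞ ♜│8
7│♟ · ♟ · ♟ · ♟ ♟│7
6│· · · · · · · ·│6
5│♞ ♟ · ♟ · ♟ · ·│5
4│♙ · · · · ♙ ♙ ·│4
3│♖ · · · · · · ·│3
2│· ♙ ♙ ♙ ♙ · · ♙│2
1│· ♘ ♗ ♕ ♔ ♗ ♘ ♖│1
  ─────────────────
  a b c d e f g h


4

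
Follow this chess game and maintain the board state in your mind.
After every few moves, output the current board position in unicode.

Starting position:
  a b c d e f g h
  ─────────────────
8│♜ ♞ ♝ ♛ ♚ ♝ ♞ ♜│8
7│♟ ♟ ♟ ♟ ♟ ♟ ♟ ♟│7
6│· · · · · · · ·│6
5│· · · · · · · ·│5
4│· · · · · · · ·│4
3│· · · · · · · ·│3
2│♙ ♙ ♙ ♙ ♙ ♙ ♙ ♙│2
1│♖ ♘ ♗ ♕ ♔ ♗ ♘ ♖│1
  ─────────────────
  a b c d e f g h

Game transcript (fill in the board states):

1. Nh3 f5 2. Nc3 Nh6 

  a b c d e f g h
  ─────────────────
8│♜ ♞ ♝ ♛ ♚ ♝ · ♜│8
7│♟ ♟ ♟ ♟ ♟ · ♟ ♟│7
6│· · · · · · · ♞│6
5│· · · · · ♟ · ·│5
4│· · · · · · · ·│4
3│· · ♘ · · · · ♘│3
2│♙ ♙ ♙ ♙ ♙ ♙ ♙ ♙│2
1│♖ · ♗ ♕ ♔ ♗ · ♖│1
  ─────────────────
  a b c d e f g h

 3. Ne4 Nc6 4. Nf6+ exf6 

  a b c d e f g h
  ─────────────────
8│♜ · ♝ ♛ ♚ ♝ · ♜│8
7│♟ ♟ ♟ ♟ · · ♟ ♟│7
6│· · ♞ · · ♟ · ♞│6
5│· · · · · ♟ · ·│5
4│· · · · · · · ·│4
3│· · · · · · · ♘│3
2│♙ ♙ ♙ ♙ ♙ ♙ ♙ ♙│2
1│♖ · ♗ ♕ ♔ ♗ · ♖│1
  ─────────────────
  a b c d e f g h

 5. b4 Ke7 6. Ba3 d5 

  a b c d e f g h
  ─────────────────
8│♜ · ♝ ♛ · ♝ · ♜│8
7│♟ ♟ ♟ · ♚ · ♟ ♟│7
6│· · ♞ · · ♟ · ♞│6
5│· · · ♟ · ♟ · ·│5
4│· ♙ · · · · · ·│4
3│♗ · · · · · · ♘│3
2│♙ · ♙ ♙ ♙ ♙ ♙ ♙│2
1│♖ · · ♕ ♔ ♗ · ♖│1
  ─────────────────
  a b c d e f g h

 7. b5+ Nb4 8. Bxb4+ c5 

  a b c d e f g h
  ─────────────────
8│♜ · ♝ ♛ · ♝ · ♜│8
7│♟ ♟ · · ♚ · ♟ ♟│7
6│· · · · · ♟ · ♞│6
5│· ♙ ♟ ♟ · ♟ · ·│5
4│· ♗ · · · · · ·│4
3│· · · · · · · ♘│3
2│♙ · ♙ ♙ ♙ ♙ ♙ ♙│2
1│♖ · · ♕ ♔ ♗ · ♖│1
  ─────────────────
  a b c d e f g h

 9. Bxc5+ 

  a b c d e f g h
  ─────────────────
8│♜ · ♝ ♛ · ♝ · ♜│8
7│♟ ♟ · · ♚ · ♟ ♟│7
6│· · · · · ♟ · ♞│6
5│· ♙ ♗ ♟ · ♟ · ·│5
4│· · · · · · · ·│4
3│· · · · · · · ♘│3
2│♙ · ♙ ♙ ♙ ♙ ♙ ♙│2
1│♖ · · ♕ ♔ ♗ · ♖│1
  ─────────────────
  a b c d e f g h


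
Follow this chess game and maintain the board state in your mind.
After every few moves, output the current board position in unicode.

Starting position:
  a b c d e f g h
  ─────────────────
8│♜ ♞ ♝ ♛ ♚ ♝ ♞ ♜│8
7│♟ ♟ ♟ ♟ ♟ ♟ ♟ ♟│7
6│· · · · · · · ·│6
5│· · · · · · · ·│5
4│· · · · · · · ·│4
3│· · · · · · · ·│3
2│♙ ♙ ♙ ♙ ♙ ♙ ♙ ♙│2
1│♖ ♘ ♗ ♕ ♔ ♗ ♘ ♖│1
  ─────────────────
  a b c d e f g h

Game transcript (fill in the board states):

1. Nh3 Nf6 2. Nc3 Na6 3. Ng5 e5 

  a b c d e f g h
  ─────────────────
8│♜ · ♝ ♛ ♚ ♝ · ♜│8
7│♟ ♟ ♟ ♟ · ♟ ♟ ♟│7
6│♞ · · · · ♞ · ·│6
5│· · · · ♟ · ♘ ·│5
4│· · · · · · · ·│4
3│· · ♘ · · · · ·│3
2│♙ ♙ ♙ ♙ ♙ ♙ ♙ ♙│2
1│♖ · ♗ ♕ ♔ ♗ · ♖│1
  ─────────────────
  a b c d e f g h

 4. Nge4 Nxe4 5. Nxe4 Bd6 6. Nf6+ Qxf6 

  a b c d e f g h
  ─────────────────
8│♜ · ♝ · ♚ · · ♜│8
7│♟ ♟ ♟ ♟ · ♟ ♟ ♟│7
6│♞ · · ♝ · ♛ · ·│6
5│· · · · ♟ · · ·│5
4│· · · · · · · ·│4
3│· · · · · · · ·│3
2│♙ ♙ ♙ ♙ ♙ ♙ ♙ ♙│2
1│♖ · ♗ ♕ ♔ ♗ · ♖│1
  ─────────────────
  a b c d e f g h

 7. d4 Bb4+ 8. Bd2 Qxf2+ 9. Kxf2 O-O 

  a b c d e f g h
  ─────────────────
8│♜ · ♝ · · ♜ ♚ ·│8
7│♟ ♟ ♟ ♟ · ♟ ♟ ♟│7
6│♞ · · · · · · ·│6
5│· · · · ♟ · · ·│5
4│· ♝ · ♙ · · · ·│4
3│· · · · · · · ·│3
2│♙ ♙ ♙ ♗ ♙ ♔ ♙ ♙│2
1│♖ · · ♕ · ♗ · ♖│1
  ─────────────────
  a b c d e f g h

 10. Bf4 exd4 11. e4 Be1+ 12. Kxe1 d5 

  a b c d e f g h
  ─────────────────
8│♜ · ♝ · · ♜ ♚ ·│8
7│♟ ♟ ♟ · · ♟ ♟ ♟│7
6│♞ · · · · · · ·│6
5│· · · ♟ · · · ·│5
4│· · · ♟ ♙ ♗ · ·│4
3│· · · · · · · ·│3
2│♙ ♙ ♙ · · · ♙ ♙│2
1│♖ · · ♕ ♔ ♗ · ♖│1
  ─────────────────
  a b c d e f g h

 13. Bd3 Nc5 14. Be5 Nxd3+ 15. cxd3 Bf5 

  a b c d e f g h
  ─────────────────
8│♜ · · · · ♜ ♚ ·│8
7│♟ ♟ ♟ · · ♟ ♟ ♟│7
6│· · · · · · · ·│6
5│· · · ♟ ♗ ♝ · ·│5
4│· · · ♟ ♙ · · ·│4
3│· · · ♙ · · · ·│3
2│♙ ♙ · · · · ♙ ♙│2
1│♖ · · ♕ ♔ · · ♖│1
  ─────────────────
  a b c d e f g h

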